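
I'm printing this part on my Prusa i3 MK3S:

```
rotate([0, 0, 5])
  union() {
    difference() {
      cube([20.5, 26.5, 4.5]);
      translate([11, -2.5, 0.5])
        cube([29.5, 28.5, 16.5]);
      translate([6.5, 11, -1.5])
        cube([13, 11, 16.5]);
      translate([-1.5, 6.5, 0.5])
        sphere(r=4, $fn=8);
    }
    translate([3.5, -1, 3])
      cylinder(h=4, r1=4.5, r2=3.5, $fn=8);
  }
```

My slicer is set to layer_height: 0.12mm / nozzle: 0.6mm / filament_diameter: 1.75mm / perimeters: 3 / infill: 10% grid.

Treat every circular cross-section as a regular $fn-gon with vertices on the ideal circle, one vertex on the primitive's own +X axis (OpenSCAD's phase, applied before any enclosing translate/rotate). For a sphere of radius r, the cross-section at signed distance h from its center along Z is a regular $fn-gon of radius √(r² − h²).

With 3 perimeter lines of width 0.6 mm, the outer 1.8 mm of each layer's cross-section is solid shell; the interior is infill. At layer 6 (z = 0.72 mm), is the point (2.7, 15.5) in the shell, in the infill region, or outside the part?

infill

At z = 0.72 mm: the 20.5×26.5 cube contributes its full rectangle; the cube at (11, -2.5) (footprint 29.5×28.5) is included at this height; the cube at (6.5, 11) is present — its section is the full 13×11 rectangle; the r=4 sphere at (-1.5, 6.5) slices to a regular 8-gon of circumradius 3.994 (√(r²−h²) with h=0.22 from center); Subtracting the remaining from the first: starting from the 20.5×26.5 cube, the 29.5×28.5 cube at (11, -2.5) partially overlaps it — only the 247.00 mm² overlap (of its 840.75 mm²) is removed, clipping the outline; the 13×11 cube at (6.5, 11) partially overlaps it — only the 49.50 mm² overlap (of its 143.00 mm²) is removed, clipping the outline; the r=4 sphere at (-1.5, 6.5) partially overlaps it — only the 11.51 mm² overlap (of its 45.12 mm²) is removed, clipping the outline — 1 connected region; the cone at (3.5, -1) is absent (z outside [3, 7]); Merging all regions: only the result so far is present, so the union is just that shape — 1 connected region; (rotated 5° about Z; rotation is an isometry so areas/perimeters/island counts are preserved). Overall, the cross-section is a single solid region. Undo the 5° rotation: the query point maps to (4.041, 15.206) in the un-rotated model frame. The nearest boundary edge runs (6.50, 22.00)→(6.50, 11.00); distance from the point to it = 2.46 mm. The point is inside the cross-section and 2.46 mm from the nearest boundary — more than the 1.8 mm shell width (3 × 0.6), so it's in the infill interior.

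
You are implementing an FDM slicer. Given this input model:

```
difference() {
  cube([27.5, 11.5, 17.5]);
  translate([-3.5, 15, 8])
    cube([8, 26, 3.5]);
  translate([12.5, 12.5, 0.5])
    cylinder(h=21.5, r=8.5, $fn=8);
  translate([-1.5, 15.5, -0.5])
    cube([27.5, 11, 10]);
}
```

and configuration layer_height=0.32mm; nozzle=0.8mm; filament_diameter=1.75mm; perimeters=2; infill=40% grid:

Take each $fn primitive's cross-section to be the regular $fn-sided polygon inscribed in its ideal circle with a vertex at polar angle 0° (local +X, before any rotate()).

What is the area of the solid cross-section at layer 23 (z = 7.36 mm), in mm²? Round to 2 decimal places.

230.66 mm²

At z = 7.36 mm: the cube is present — its section is the full 27.5×11.5 rectangle (area 316.25 mm²); the cube at (-3.5, 15) is absent (z outside [8, 11.5]); the cylinder at (12.5, 12.5): section is a regular 8-gon, circumradius r=8.5 (area = (8/2)·8.500²·sin(360°/8) = 204.35 mm²); the cube at (-1.5, 15.5) (footprint 27.5×11) is included at this height (area 302.50 mm²); Taking the first minus the rest: starting from the 27.5×11.5 cube (316.25 mm²), the r=8.5 cylinder at (12.5, 12.5) partially overlaps it — only the 85.59 mm² overlap (of its 204.35 mm²) is removed, clipping the outline; the 27.5×11 cube at (-1.5, 15.5) misses the remaining region (no effect) — area = 230.66 mm². Overall, the cross-section is a single solid region. Net area = 230.66 mm².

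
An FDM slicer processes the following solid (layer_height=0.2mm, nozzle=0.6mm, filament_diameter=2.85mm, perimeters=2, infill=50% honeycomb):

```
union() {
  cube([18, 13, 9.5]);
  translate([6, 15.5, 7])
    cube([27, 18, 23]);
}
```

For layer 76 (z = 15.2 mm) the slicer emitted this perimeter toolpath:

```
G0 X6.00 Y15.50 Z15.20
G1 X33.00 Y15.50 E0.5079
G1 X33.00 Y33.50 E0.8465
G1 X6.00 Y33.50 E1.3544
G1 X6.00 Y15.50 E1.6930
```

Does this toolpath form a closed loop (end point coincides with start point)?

Start point (G0): (6.00, 15.50). End point (last G1): the path returns to the start — closed.

yes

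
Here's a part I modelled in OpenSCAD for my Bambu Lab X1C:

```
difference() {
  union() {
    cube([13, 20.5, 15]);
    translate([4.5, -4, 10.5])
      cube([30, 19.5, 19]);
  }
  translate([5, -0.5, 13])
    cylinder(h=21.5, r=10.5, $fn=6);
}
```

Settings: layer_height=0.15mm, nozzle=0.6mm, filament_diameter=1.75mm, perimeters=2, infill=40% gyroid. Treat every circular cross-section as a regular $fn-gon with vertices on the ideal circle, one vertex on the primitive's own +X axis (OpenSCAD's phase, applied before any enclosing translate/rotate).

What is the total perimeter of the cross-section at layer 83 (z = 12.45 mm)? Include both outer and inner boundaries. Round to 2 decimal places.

At z = 12.45 mm: the cube is present — its section is the full 13×20.5 rectangle (perimeter 67.00 mm); the 30×19.5 cube at (4.5, -4) contributes its full rectangle (perimeter 99.00 mm); Merging all regions: the regions partially overlap (shared area 131.75 mm²), so the edge portions inside another operand are dropped and the merged outline is re-measured after clipping — boundary = 118.00 mm; the cylinder at (5, -0.5) is absent (z outside [13, 34.5]); Subtracting the remaining from the first: none of the subtracted shapes is present at this height, so the result so far is unchanged — boundary = 118.00 mm. Overall, the cross-section is a single solid region. Total boundary length (outer) = 118.00 mm.

118.00 mm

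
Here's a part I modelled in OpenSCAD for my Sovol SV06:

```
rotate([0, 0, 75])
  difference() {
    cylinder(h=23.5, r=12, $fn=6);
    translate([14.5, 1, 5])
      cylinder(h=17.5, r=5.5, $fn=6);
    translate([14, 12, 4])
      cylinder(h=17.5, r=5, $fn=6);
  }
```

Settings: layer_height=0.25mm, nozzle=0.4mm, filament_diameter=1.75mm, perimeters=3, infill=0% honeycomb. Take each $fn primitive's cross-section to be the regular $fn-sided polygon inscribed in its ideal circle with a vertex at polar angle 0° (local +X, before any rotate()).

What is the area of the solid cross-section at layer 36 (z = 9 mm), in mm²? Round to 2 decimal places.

At z = 9 mm: the cylinder: section is a regular 6-gon, circumradius r=12 (area = (6/2)·12.000²·sin(360°/6) = 374.12 mm²); the r=5.5 cylinder at (14.5, 1) contributes a regular 6-gon of circumradius 5.5 (area = (6/2)·5.500²·sin(360°/6) = 78.59 mm²); the r=5 cylinder at (14, 12) contributes a regular 6-gon of circumradius 5 (area = (6/2)·5.000²·sin(360°/6) = 64.95 mm²); Taking the first minus the rest: starting from the r=12 cylinder (374.12 mm²), the r=5.5 cylinder at (14.5, 1) partially overlaps it — only the 7.51 mm² overlap (of its 78.59 mm²) is removed, clipping the outline; the r=5 cylinder at (14, 12) misses the remaining region (no effect) — area = 366.62 mm²; (whole slice rotated 75° about Z — lengths, areas and connectivity unchanged). Overall, the cross-section is a single solid region. Net area = 366.62 mm².

366.62 mm²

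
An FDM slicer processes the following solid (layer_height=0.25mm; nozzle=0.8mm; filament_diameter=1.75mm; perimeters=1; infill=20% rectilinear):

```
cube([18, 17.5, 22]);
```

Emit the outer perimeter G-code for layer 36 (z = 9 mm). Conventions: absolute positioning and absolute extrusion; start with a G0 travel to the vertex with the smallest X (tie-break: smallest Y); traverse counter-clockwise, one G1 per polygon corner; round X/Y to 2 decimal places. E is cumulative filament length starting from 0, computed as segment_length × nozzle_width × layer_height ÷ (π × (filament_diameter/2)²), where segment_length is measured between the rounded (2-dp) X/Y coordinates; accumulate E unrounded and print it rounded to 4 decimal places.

At z = 9 mm: the cube (footprint 18×17.5) is included at this height. The outline is a single polygon with 4 vertices. Extrusion per mm of travel: 0.8 × 0.25 / (π × 0.875²) = 0.083150. Accumulating E over each segment gives final E = 5.9037.

G0 X0.00 Y0.00 Z9.00
G1 X18.00 Y0.00 E1.4967
G1 X18.00 Y17.50 E2.9518
G1 X0.00 Y17.50 E4.4485
G1 X0.00 Y0.00 E5.9037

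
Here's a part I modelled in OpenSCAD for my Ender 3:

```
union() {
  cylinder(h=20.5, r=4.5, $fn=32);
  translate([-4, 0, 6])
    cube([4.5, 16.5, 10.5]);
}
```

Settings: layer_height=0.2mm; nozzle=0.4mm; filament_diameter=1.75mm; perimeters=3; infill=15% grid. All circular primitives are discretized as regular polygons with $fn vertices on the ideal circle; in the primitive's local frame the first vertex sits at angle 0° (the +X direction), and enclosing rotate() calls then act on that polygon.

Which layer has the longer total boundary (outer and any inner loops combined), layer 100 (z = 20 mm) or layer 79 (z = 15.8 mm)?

Layer 100 (z = 20): the r=4.5 cylinder gives a regular 32-gon of circumradius 4.5 (constant along its height) (perimeter = 2·32·4.500·sin(180°/32) = 28.23 mm); the cube at (-4, 0) does not reach this height (z outside [6, 16.5]); Taking the union: only the r=4.5 cylinder is present, so the union is just that shape — boundary = 28.23 mm. So its perimeter = 28.23 mm. Layer 79 (z = 15.8): the r=4.5 cylinder gives a regular 32-gon of circumradius 4.5 (constant along its height) (perimeter = 2·32·4.500·sin(180°/32) = 28.23 mm); the cube at (-4, 0) (footprint 4.5×16.5) is included at this height (perimeter 42.00 mm); Combining (union): the regions partially overlap (shared area 17.37 mm²), so the edge portions inside another operand are dropped and the merged outline is re-measured after clipping — boundary = 53.80 mm. So its perimeter = 53.80 mm. Layer 79 is larger (53.80 vs 28.23 mm).

layer 79 (z = 15.8 mm)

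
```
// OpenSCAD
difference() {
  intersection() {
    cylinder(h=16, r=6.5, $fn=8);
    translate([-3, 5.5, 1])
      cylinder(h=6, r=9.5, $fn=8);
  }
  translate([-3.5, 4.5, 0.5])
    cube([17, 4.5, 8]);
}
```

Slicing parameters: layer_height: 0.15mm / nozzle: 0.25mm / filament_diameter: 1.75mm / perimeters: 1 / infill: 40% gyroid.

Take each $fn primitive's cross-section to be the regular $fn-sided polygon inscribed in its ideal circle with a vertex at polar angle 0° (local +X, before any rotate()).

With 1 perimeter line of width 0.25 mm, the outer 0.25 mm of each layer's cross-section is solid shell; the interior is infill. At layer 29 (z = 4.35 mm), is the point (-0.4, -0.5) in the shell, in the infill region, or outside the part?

infill

At z = 4.35 mm: the r=6.5 cylinder contributes a regular 8-gon of circumradius 6.5; the r=9.5 cylinder at (-3, 5.5) gives a regular 8-gon of circumradius 9.5 (constant along its height); Taking the intersection: the r=9.5 cylinder at (-3, 5.5) partially overlaps the r=6.5 cylinder; clipping to the common part keeps 84.29 mm² — 1 connected region; the 17×4.5 cube at (-3.5, 4.5) contributes its full rectangle; After the difference (first − rest): starting from that combined region, the 17×4.5 cube at (-3.5, 4.5) partially overlaps it — only the 9.28 mm² overlap (of its 76.50 mm²) is removed, clipping the outline — 1 connected region. Overall, the cross-section is a single solid region. The nearest boundary edge runs (3.72, -1.22)→(-3.00, -4.00); distance from the point to it = 2.24 mm. The point is inside the cross-section and 2.24 mm from the nearest boundary — more than the 0.25 mm shell width (1 × 0.25), so it's in the infill interior.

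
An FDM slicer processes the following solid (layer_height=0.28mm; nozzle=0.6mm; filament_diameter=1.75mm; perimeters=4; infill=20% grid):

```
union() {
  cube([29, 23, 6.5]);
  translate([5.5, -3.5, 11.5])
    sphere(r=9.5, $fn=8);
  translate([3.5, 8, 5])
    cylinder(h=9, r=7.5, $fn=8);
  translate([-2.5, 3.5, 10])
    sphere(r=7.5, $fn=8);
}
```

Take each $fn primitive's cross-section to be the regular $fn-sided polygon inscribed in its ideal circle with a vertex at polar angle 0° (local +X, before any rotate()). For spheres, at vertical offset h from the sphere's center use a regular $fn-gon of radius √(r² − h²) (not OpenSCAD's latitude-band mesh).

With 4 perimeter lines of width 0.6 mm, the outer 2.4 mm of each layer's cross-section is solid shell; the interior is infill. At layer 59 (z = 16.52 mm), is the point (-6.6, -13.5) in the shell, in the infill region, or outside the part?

outside

At z = 16.52 mm: the cube is not intersected at this z (z outside [0, 6.5]); the r=9.5 sphere at (5.5, -3.5) slices to a regular 8-gon of circumradius 8.065 (√(r²−h²) with h=5.02 from center); the cylinder at (3.5, 8) is absent (z outside [5, 14]); the sphere at (-2.5, 3.5): section is a regular 8-gon, circumradius = √(r²−h²) = √(7.5²−6.52²) = 3.707; Merging all regions: the regions partially overlap (shared area 1.54 mm²), so overlapping operands fuse into one piece — 1 connected region. Overall, the cross-section is a single solid region. The nearest boundary edge runs (5.50, -11.57)→(-0.20, -9.20); distance from the point to it = 7.71 mm. The point is not inside any of the regions above, so it lies outside the cross-section (7.71 mm from the nearest boundary).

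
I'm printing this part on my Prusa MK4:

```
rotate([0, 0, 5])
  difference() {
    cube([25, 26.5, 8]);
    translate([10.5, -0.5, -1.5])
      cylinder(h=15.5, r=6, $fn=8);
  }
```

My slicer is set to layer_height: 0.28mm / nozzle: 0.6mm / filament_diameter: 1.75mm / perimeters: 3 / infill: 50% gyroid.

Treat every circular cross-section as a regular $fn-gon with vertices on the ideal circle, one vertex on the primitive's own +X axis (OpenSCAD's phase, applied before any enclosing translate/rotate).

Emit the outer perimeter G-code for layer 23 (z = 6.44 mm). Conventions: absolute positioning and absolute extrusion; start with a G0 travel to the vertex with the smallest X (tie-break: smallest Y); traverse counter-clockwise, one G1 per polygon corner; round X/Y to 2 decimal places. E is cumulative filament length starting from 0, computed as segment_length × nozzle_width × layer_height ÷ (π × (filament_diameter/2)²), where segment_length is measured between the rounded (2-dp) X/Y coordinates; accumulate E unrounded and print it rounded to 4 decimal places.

G0 X-2.31 Y26.40 Z6.44
G1 X0.00 Y0.00 E1.8510
G1 X4.69 Y0.41 E2.1798
G1 X5.91 Y4.27 E2.4626
G1 X9.98 Y6.39 E2.7831
G1 X14.36 Y5.01 E3.1038
G1 X16.23 Y1.42 E3.3866
G1 X24.90 Y2.18 E3.9945
G1 X22.60 Y28.58 E5.8454
G1 X-2.31 Y26.40 E7.5919

At z = 6.44 mm: the cube (footprint 25×26.5) is included at this height; the r=6 cylinder at (10.5, -0.5) contributes a regular 8-gon of circumradius 6; After the difference (first − rest): starting from the 25×26.5 cube, the r=6 cylinder at (10.5, -0.5) partially overlaps it — only the 45.02 mm² overlap (of its 101.82 mm²) is removed, clipping the outline — 1 connected region; (whole slice rotated 5° about Z — lengths, areas and connectivity unchanged). The outline is a single polygon with 9 vertices. Extrusion per mm of travel: 0.6 × 0.28 / (π × 0.875²) = 0.069846. Accumulating E over each segment gives final E = 7.5919.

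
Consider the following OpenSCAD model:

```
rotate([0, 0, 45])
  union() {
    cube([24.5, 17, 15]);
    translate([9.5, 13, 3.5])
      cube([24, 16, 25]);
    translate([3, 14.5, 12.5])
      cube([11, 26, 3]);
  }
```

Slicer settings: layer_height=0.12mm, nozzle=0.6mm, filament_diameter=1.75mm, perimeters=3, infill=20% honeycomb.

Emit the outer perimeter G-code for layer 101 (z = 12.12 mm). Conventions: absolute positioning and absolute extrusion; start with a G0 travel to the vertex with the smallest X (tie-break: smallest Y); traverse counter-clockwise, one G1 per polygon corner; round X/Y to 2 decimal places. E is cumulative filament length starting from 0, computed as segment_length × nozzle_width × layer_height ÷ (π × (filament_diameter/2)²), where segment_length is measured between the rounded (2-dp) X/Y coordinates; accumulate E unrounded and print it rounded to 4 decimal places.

G0 X-13.79 Y27.22 Z12.12
G1 X-5.30 Y18.74 E0.3592
G1 X-12.02 Y12.02 E0.6437
G1 X0.00 Y0.00 E1.1525
G1 X17.32 Y17.32 E1.8857
G1 X8.13 Y26.52 E2.2750
G1 X14.50 Y32.88 E2.5444
G1 X3.18 Y44.19 E3.0234
G1 X-13.79 Y27.22 E3.7418

At z = 12.12 mm: the 24.5×17 cube contributes its full rectangle; the cube at (9.5, 13) (footprint 24×16) is included at this height; the cube at (3, 14.5) does not reach this height (z outside [12.5, 15.5]); Combining (union): the regions partially overlap (shared area 60.00 mm²), so overlapping operands fuse into one piece — 1 connected region; (rotated 45° about Z; rotation is an isometry so areas/perimeters/island counts are preserved). The outline is a single polygon with 8 vertices. Extrusion per mm of travel: 0.6 × 0.12 / (π × 0.875²) = 0.029934. Accumulating E over each segment gives final E = 3.7418.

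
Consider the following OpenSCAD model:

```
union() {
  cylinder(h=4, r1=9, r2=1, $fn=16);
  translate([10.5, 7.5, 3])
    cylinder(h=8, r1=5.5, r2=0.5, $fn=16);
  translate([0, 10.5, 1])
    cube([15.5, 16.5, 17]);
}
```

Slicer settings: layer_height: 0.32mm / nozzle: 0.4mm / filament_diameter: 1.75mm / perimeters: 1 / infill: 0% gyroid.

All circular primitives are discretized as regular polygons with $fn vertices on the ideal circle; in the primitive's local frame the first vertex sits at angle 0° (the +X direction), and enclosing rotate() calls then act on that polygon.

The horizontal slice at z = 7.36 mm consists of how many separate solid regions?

At z = 7.36 mm: the cone is not intersected at this z (z outside [0, 4]); the cone at (10.5, 7.5): at t=0.545 of its height the radius interpolates to r₁+(r₂−r₁)t = 2.775, giving a regular 16-gon of that circumradius; the 15.5×16.5 cube at (0, 10.5) contributes its full rectangle; Taking the union: the 2 present regions are separate (no shared area or edge), so areas and boundary lengths simply add and each stays a separate island — 2 connected regions. The result has 2 disconnected regions.

2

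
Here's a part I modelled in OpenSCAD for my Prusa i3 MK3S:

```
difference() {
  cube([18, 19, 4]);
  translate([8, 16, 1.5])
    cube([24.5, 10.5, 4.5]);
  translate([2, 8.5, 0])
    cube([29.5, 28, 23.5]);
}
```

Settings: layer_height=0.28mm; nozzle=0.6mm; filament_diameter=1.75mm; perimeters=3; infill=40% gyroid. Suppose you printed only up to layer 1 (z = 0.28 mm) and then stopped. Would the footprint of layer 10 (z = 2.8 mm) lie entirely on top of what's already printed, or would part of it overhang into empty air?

Compare the two slices. At z = 0.28: the cube is present — its section is the full 18×19 rectangle (area 342.00 mm²); the cube at (8, 16) is absent (z outside [1.5, 6]); the 29.5×28 cube at (2, 8.5) contributes its full rectangle (area 826.00 mm²); Subtracting the remaining from the first: starting from the 18×19 cube (342.00 mm²), the 29.5×28 cube at (2, 8.5) partially overlaps it — only the 168.00 mm² overlap (of its 826.00 mm²) is removed, clipping the outline — area = 174.00 mm². At z = 2.8: the 18×19 cube contributes its full rectangle (area 342.00 mm²); the 24.5×10.5 cube at (8, 16) contributes its full rectangle (area 257.25 mm²); the 29.5×28 cube at (2, 8.5) contributes its full rectangle (area 826.00 mm²); Subtracting the remaining from the first: starting from the 18×19 cube (342.00 mm²), the 24.5×10.5 cube at (8, 16) partially overlaps it — only the 30.00 mm² overlap (of its 257.25 mm²) is removed, clipping the outline; the 29.5×28 cube at (2, 8.5) partially overlaps it — only the 138.00 mm² overlap (of its 826.00 mm²) is removed, clipping the outline — area = 174.00 mm². Checking containment: the cross-section at z = 2.8 is a subset of the cross-section at z = 0.28.

entirely on top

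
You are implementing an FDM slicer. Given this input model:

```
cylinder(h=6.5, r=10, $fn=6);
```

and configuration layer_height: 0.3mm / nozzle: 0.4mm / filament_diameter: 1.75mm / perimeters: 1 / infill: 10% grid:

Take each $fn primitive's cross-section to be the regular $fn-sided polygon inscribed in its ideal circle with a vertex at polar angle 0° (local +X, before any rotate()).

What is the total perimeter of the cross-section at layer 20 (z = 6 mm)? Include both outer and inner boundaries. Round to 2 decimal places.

At z = 6 mm: the r=10 cylinder gives a regular 6-gon of circumradius 10 (constant along its height) (perimeter = 2·6·10.000·sin(180°/6) = 60.00 mm). Overall, the cross-section is a single solid region. Total boundary length (outer) = 60.00 mm.

60.00 mm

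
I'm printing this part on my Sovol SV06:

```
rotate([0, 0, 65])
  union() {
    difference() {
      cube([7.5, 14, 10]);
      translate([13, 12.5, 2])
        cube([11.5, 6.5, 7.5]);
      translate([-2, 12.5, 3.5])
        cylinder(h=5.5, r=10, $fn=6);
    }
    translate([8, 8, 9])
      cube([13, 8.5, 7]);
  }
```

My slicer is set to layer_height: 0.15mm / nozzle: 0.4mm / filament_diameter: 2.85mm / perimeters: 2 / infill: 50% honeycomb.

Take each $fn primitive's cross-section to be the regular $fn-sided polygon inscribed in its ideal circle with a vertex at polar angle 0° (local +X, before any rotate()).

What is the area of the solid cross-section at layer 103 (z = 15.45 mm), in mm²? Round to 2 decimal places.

110.50 mm²

At z = 15.45 mm: the cube does not reach this height (z outside [0, 10]); the cube at (13, 12.5) is absent (z outside [2, 9.5]); the cylinder at (-2, 12.5) does not reach this height (z outside [3.5, 9]); Subtracting the remaining from the first: the first operand is absent here, so nothing remains; the cube at (8, 8) (footprint 13×8.5) is included at this height (area 110.50 mm²); Combining (union): only the 13×8.5 cube at (8, 8) is present, so the union is just that shape — area = 110.50 mm²; (rotated 65° about Z; rotation is an isometry so areas/perimeters/island counts are preserved). Overall, the cross-section is a single solid region. Net area = 110.50 mm².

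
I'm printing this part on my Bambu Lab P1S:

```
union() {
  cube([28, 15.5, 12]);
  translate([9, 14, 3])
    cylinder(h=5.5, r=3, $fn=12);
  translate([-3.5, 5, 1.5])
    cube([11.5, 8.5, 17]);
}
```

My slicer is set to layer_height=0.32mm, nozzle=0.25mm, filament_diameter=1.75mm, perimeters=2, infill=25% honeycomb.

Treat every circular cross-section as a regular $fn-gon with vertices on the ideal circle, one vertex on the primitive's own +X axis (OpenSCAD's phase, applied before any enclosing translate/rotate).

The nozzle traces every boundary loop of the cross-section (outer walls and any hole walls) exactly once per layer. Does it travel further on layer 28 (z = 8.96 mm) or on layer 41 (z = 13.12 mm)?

layer 28 (z = 8.96 mm)

Layer 28 (z = 8.96): the 28×15.5 cube contributes its full rectangle (perimeter 87.00 mm); the cylinder at (9, 14) does not reach this height (z outside [3, 8.5]); the cube at (-3.5, 5) is present — its section is the full 11.5×8.5 rectangle (perimeter 40.00 mm); Merging all regions: the regions partially overlap (shared area 68.00 mm²), so the edge portions inside another operand are dropped and the merged outline is re-measured after clipping — boundary = 94.00 mm. So its perimeter = 94.00 mm. Layer 41 (z = 13.12): the cube is absent (z outside [0, 12]); the cylinder at (9, 14) is absent (z outside [3, 8.5]); the cube at (-3.5, 5) (footprint 11.5×8.5) is included at this height (perimeter 40.00 mm); Combining (union): only the 11.5×8.5 cube at (-3.5, 5) is present, so the union is just that shape — boundary = 40.00 mm. So its perimeter = 40.00 mm. Layer 28 is larger (94.00 vs 40.00 mm).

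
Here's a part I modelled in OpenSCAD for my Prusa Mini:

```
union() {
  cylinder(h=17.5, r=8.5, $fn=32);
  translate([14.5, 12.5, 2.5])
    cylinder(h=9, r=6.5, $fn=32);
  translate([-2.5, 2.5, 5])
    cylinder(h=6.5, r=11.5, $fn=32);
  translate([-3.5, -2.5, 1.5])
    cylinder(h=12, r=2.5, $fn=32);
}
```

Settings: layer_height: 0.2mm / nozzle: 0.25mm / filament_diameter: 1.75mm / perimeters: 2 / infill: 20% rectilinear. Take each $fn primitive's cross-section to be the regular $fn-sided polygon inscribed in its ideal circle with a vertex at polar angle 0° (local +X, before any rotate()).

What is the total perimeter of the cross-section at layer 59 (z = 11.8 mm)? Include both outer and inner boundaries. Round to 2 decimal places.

At z = 11.8 mm: the cylinder: section is a regular 32-gon, circumradius r=8.5 (perimeter = 2·32·8.500·sin(180°/32) = 53.32 mm); the cylinder at (14.5, 12.5) is not intersected at this z (z outside [2.5, 11.5]); the cylinder at (-2.5, 2.5) is not intersected at this z (z outside [5, 11.5]); the cylinder at (-3.5, -2.5): section is a regular 32-gon, circumradius r=2.5 (perimeter = 2·32·2.500·sin(180°/32) = 15.68 mm); Merging all regions: the r=2.5 cylinder at (-3.5, -2.5) lies entirely inside the r=8.5 cylinder, so the union is just the r=8.5 cylinder — boundary = 53.32 mm. Overall, the cross-section is a single solid region. Total boundary length (outer) = 53.32 mm.

53.32 mm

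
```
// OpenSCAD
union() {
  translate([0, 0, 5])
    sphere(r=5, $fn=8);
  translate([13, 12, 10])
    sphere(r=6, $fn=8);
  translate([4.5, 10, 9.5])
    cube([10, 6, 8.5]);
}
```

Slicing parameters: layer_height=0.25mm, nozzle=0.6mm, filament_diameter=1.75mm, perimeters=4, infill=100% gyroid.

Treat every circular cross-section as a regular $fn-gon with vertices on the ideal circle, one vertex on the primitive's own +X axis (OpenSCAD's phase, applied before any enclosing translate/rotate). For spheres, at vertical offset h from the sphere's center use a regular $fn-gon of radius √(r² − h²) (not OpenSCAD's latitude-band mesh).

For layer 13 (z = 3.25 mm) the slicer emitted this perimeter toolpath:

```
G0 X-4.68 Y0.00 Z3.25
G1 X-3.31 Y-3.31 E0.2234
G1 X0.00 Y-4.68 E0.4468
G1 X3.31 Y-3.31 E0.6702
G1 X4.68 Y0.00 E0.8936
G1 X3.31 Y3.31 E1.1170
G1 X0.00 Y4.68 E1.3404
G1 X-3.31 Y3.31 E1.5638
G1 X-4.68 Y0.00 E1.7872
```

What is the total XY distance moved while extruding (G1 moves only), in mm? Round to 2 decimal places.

Sum the Euclidean lengths of each G1 segment: total = 28.66 mm.

28.66 mm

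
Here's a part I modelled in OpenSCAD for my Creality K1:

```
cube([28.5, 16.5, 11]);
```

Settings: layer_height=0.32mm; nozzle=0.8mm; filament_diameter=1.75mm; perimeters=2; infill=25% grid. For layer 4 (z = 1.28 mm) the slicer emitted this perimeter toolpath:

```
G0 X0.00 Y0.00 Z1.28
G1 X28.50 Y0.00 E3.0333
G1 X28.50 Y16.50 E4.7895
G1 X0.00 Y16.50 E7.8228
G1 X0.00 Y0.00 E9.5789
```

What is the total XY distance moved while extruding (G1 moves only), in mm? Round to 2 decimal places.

90.00 mm

Sum the Euclidean lengths of each G1 segment: total = 90.00 mm.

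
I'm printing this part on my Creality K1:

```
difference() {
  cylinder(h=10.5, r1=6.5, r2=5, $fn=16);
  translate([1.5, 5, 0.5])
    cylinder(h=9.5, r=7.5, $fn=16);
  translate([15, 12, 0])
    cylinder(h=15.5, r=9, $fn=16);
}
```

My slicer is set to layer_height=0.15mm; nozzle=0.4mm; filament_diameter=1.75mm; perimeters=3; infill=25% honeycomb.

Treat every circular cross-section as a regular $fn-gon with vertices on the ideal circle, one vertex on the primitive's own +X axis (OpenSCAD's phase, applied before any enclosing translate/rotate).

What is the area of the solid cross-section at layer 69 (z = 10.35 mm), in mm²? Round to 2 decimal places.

77.19 mm²

At z = 10.35 mm: the cone (r1=6.5→r2=5) has section circumradius 5.021 here — a regular 16-gon (area = (16/2)·5.021²·sin(360°/16) = 77.19 mm²); the cylinder at (1.5, 5) does not reach this height (z outside [0.5, 10]); the r=9 cylinder at (15, 12) gives a regular 16-gon of circumradius 9 (constant along its height) (area = (16/2)·9.000²·sin(360°/16) = 247.98 mm²); Subtracting the remaining from the first: starting from the cone (77.19 mm²), the r=9 cylinder at (15, 12) misses the remaining region (no effect) — area = 77.19 mm². Overall, the cross-section is a single solid region. Net area = 77.19 mm².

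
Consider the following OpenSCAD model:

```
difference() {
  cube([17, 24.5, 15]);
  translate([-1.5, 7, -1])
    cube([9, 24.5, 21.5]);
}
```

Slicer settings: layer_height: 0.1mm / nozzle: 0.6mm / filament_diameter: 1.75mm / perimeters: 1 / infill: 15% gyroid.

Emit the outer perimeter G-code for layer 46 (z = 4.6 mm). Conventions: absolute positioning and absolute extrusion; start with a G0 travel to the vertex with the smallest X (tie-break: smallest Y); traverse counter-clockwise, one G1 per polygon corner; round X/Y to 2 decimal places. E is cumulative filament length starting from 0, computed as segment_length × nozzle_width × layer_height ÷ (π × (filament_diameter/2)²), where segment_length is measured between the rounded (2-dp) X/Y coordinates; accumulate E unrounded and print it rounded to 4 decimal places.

G0 X0.00 Y0.00 Z4.60
G1 X17.00 Y0.00 E0.4241
G1 X17.00 Y24.50 E1.0352
G1 X7.50 Y24.50 E1.2722
G1 X7.50 Y7.00 E1.7087
G1 X0.00 Y7.00 E1.8958
G1 X0.00 Y0.00 E2.0704

At z = 4.6 mm: the cube (footprint 17×24.5) is included at this height; the cube at (-1.5, 7) is present — its section is the full 9×24.5 rectangle; Subtracting the remaining from the first: starting from the 17×24.5 cube, the 9×24.5 cube at (-1.5, 7) partially overlaps it — only the 131.25 mm² overlap (of its 220.50 mm²) is removed, clipping the outline — 1 connected region. The outline is a single polygon with 6 vertices. Extrusion per mm of travel: 0.6 × 0.1 / (π × 0.875²) = 0.024945. Accumulating E over each segment gives final E = 2.0704.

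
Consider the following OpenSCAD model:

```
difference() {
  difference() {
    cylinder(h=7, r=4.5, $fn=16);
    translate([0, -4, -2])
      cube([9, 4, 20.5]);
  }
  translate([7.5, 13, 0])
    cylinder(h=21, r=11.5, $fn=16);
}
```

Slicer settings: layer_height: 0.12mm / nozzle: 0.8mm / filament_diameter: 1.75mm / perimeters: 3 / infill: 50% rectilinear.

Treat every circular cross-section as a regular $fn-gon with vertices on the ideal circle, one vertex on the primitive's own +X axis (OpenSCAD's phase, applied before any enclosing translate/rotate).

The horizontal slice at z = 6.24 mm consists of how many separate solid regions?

At z = 6.24 mm: the r=4.5 cylinder gives a regular 16-gon of circumradius 4.5 (constant along its height); the 9×4 cube at (0, -4) contributes its full rectangle; After the difference (first − rest): starting from the r=4.5 cylinder, the 9×4 cube at (0, -4) partially overlaps it — only the 14.91 mm² overlap (of its 36.00 mm²) is removed, clipping the outline — 1 connected region; the r=11.5 cylinder at (7.5, 13) gives a regular 16-gon of circumradius 11.5 (constant along its height); Taking the first minus the rest: starting from the result so far, the r=11.5 cylinder at (7.5, 13) partially overlaps it — only the 2.31 mm² overlap (of its 404.88 mm²) is removed, clipping the outline — 1 connected region. The result has 1 disconnected region.

1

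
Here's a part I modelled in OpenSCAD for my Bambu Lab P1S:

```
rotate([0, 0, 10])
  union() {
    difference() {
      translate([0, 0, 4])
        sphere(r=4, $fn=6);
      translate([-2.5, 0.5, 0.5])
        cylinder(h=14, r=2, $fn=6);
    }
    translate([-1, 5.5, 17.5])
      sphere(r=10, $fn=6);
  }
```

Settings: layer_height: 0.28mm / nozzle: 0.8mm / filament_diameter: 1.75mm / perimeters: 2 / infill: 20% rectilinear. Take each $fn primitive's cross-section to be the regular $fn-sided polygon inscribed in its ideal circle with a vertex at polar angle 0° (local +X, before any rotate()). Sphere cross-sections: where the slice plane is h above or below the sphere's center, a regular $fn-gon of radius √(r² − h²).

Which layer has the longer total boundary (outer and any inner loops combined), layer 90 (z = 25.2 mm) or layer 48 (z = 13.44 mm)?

Layer 90 (z = 25.2): the sphere is absent (|z−center|=21.200 > r=4); the cylinder at (-2.5, 0.5) is absent (z outside [0.5, 14.5]); After the difference (first − rest): the first operand is absent here, so nothing remains; the r=10 sphere at (-1, 5.5) slices to a regular 6-gon of circumradius 6.380 (√(r²−h²) with h=7.7 from center) (perimeter = 2·6·6.380·sin(180°/6) = 38.28 mm); Combining (union): only the r=10 sphere at (-1, 5.5) is present, so the union is just that shape — boundary = 38.28 mm; (whole slice rotated 10° about Z — lengths, areas and connectivity unchanged). So its perimeter = 38.28 mm. Layer 48 (z = 13.44): the sphere is not intersected at this z (|z−center|=9.440 > r=4); the r=2 cylinder at (-2.5, 0.5) gives a regular 6-gon of circumradius 2 (constant along its height) (perimeter = 2·6·2.000·sin(180°/6) = 12.00 mm); After the difference (first − rest): the first operand is absent here, so nothing remains; the r=10 sphere at (-1, 5.5) contributes a regular 6-gon of circumradius √(10²−4.06²) = 9.139 (perimeter = 2·6·9.139·sin(180°/6) = 54.83 mm); Combining (union): only the r=10 sphere at (-1, 5.5) is present, so the union is just that shape — boundary = 54.83 mm; (whole slice rotated 10° about Z — lengths, areas and connectivity unchanged). So its perimeter = 54.83 mm. Layer 48 is larger (54.83 vs 38.28 mm).

layer 48 (z = 13.44 mm)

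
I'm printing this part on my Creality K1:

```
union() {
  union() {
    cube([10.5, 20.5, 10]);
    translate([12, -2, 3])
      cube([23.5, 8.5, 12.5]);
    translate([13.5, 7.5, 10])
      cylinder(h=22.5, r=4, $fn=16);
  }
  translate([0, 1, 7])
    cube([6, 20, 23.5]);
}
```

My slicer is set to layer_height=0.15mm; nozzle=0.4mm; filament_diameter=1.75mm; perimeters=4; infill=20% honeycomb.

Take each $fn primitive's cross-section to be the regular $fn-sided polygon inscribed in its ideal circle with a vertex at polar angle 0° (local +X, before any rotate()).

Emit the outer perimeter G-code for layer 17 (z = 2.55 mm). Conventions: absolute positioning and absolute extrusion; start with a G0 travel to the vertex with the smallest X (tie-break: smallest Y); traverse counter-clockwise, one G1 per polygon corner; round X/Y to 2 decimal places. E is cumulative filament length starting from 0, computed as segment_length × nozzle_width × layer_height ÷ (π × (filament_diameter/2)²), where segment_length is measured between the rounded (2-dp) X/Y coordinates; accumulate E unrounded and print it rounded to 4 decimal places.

At z = 2.55 mm: the 10.5×20.5 cube contributes its full rectangle; the cube at (12, -2) does not reach this height (z outside [3, 15.5]); the cylinder at (13.5, 7.5) is not intersected at this z (z outside [10, 32.5]); Taking the union: only the 10.5×20.5 cube is present, so the union is just that shape — 1 connected region; the cube at (0, 1) is not intersected at this z (z outside [7, 30.5]); Combining (union): only the result so far is present, so the union is just that shape — 1 connected region. The outline is a single polygon with 4 vertices. Extrusion per mm of travel: 0.4 × 0.15 / (π × 0.875²) = 0.024945. Accumulating E over each segment gives final E = 1.5466.

G0 X0.00 Y0.00 Z2.55
G1 X10.50 Y0.00 E0.2619
G1 X10.50 Y20.50 E0.7733
G1 X0.00 Y20.50 E1.0352
G1 X0.00 Y0.00 E1.5466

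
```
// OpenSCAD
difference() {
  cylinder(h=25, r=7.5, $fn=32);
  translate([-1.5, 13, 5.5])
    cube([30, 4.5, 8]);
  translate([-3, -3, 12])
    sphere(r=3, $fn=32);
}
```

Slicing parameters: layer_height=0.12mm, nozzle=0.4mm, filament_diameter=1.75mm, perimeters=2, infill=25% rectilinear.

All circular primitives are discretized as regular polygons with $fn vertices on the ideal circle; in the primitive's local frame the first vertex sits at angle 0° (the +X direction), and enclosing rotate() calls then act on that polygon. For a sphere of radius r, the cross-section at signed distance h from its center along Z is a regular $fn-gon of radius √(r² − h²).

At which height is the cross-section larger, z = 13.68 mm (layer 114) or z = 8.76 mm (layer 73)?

Layer 114 (z = 13.68): the r=7.5 cylinder gives a regular 32-gon of circumradius 7.5 (constant along its height) (area = (32/2)·7.500²·sin(360°/32) = 175.58 mm²); the cube at (-1.5, 13) is absent (z outside [5.5, 13.5]); the r=3 sphere at (-3, -3) contributes a regular 32-gon of circumradius √(3²−1.68²) = 2.485 (area = (32/2)·2.485²·sin(360°/32) = 19.28 mm²); Taking the first minus the rest: starting from the r=7.5 cylinder (175.58 mm²), the r=3 sphere at (-3, -3) lies wholly inside it (removes its full 19.28 mm² and its 15.59 mm outline becomes a hole wall) — area = 156.30 mm². So its area = 156.30 mm². Layer 73 (z = 8.76): the r=7.5 cylinder gives a regular 32-gon of circumradius 7.5 (constant along its height) (area = (32/2)·7.500²·sin(360°/32) = 175.58 mm²); the cube at (-1.5, 13) (footprint 30×4.5) is included at this height (area 135.00 mm²); the sphere at (-3, -3) is absent (|z−center|=3.240 > r=3); After the difference (first − rest): starting from the r=7.5 cylinder (175.58 mm²), the 30×4.5 cube at (-1.5, 13) misses the remaining region (no effect) — area = 175.58 mm². So its area = 175.58 mm². Layer 73 is larger (175.58 vs 156.30 mm²).

layer 73 (z = 8.76 mm)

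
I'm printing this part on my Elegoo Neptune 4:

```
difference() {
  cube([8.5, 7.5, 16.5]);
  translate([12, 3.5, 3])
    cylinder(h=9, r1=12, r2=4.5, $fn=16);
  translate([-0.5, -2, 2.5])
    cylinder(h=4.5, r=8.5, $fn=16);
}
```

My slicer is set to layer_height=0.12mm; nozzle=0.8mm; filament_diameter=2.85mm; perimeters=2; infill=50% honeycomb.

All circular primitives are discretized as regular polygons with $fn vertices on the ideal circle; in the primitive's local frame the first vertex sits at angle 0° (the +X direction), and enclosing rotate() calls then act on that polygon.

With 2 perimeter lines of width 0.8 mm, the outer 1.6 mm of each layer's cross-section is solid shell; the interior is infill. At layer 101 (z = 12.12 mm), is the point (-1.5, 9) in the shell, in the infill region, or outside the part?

outside

At z = 12.12 mm: the 8.5×7.5 cube contributes its full rectangle; the cone at (12, 3.5) is absent (z outside [3, 12]); the cylinder at (-0.5, -2) is not intersected at this z (z outside [2.5, 7]); After the difference (first − rest): none of the subtracted shapes is present at this height, so the 8.5×7.5 cube is unchanged — 1 connected region. Overall, the cross-section is a single solid region. The nearest boundary edge runs (8.50, 7.50)→(0.00, 7.50); distance from the point to it = 2.12 mm. The point is not inside any of the regions above, so it lies outside the cross-section (2.12 mm from the nearest boundary).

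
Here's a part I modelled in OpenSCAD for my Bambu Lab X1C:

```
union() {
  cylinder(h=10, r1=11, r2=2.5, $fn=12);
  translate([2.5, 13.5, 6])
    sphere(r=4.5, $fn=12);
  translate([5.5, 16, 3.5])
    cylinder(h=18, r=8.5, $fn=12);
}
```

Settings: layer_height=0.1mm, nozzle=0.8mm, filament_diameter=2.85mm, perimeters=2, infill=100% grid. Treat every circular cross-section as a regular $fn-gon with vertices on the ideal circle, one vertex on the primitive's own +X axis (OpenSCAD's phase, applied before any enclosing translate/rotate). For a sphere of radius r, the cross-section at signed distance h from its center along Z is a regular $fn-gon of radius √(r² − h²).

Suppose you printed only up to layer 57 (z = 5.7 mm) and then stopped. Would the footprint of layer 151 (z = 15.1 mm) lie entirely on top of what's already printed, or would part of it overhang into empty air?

Compare the two slices. At z = 5.7: the cone (r1=11→r2=2.5) has section circumradius 6.155 here — a regular 12-gon (area = (12/2)·6.155²·sin(360°/12) = 113.65 mm²); the r=4.5 sphere at (2.5, 13.5) slices to a regular 12-gon of circumradius 4.490 (√(r²−h²) with h=0.3 from center) (area = (12/2)·4.490²·sin(360°/12) = 60.48 mm²); the r=8.5 cylinder at (5.5, 16) gives a regular 12-gon of circumradius 8.5 (constant along its height) (area = (12/2)·8.500²·sin(360°/12) = 216.75 mm²); Taking the union: the regions partially overlap — summed areas 390.88 mm² minus the doubly-counted overlap 60.44 mm² gives 330.44 mm² — area = 330.44 mm². At z = 15.1: the cone is absent (z outside [0, 10]); the sphere at (2.5, 13.5) does not reach this height (|z−center|=9.100 > r=4.5); the r=8.5 cylinder at (5.5, 16) gives a regular 12-gon of circumradius 8.5 (constant along its height) (area = (12/2)·8.500²·sin(360°/12) = 216.75 mm²); Combining (union): only the r=8.5 cylinder at (5.5, 16) is present, so the union is just that shape — area = 216.75 mm². Checking containment: the cross-section at z = 15.1 is a subset of the cross-section at z = 5.7.

entirely on top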